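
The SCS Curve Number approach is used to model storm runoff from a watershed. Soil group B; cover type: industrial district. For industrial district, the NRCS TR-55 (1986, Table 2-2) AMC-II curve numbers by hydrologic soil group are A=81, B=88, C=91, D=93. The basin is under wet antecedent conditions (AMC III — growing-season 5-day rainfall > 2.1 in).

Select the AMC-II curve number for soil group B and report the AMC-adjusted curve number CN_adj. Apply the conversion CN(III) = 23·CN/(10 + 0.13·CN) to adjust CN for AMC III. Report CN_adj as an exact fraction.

CN_adj = 6325/67 ≈ 94.403

NRCS table: industrial district, soil group B → CN(II) = 88
Adjust CN=88 to AMC III: 23·88/(10 + 0.13·88) → 2024 ÷ (536/25) = 6325/67 ≈ 94.403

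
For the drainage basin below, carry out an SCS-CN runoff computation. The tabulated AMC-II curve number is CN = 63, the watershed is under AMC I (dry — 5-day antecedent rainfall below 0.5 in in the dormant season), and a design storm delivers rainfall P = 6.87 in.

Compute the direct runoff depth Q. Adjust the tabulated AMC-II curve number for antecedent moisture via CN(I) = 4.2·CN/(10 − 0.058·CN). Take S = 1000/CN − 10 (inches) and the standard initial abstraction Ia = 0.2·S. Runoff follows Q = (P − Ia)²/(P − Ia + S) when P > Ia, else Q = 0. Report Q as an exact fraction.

Q = 290414287801/316051602300 in ≈ 0.919 in

CN(I) from CN(II)=63: (4.2·63)/(10 − 0.058·63) = 132300/3173 ≈ 41.696
Retention S: 1000/CN − 10 with CN=41.696 → S = 18500/1323 ≈ 13.983 in
Ia = 0.2S: 0.2·13.983 = 2.797 in (exactly 3700/1323)
P − Ia = 6.870 − 2.797 = 538901/132300 ≈ 4.073 in (> 0, runoff occurs)
Runoff Q = (P−Ia)²/(P−Ia+S) = (4.073)²/(4.073+13.983) = 290414287801/316051602300 ≈ 0.919 in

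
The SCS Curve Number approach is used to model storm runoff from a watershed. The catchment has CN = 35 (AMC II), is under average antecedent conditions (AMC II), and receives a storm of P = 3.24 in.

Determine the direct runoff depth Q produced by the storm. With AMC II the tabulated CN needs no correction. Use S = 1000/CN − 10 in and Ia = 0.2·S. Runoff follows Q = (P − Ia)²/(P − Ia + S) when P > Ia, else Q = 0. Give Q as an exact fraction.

Average conditions: CN = 35 (no AMC adjustment).
Retention S: 1000/CN − 10 with CN=35.000 → S = 130/7 ≈ 18.571 in
Ia = 0.2S: 0.2·18.571 = 3.714 in (exactly 26/7)
P = 3.240 ≤ Ia = 3.714 in: entire storm abstracted, Q = 0.

Q = 0 in ≈ 0.000 in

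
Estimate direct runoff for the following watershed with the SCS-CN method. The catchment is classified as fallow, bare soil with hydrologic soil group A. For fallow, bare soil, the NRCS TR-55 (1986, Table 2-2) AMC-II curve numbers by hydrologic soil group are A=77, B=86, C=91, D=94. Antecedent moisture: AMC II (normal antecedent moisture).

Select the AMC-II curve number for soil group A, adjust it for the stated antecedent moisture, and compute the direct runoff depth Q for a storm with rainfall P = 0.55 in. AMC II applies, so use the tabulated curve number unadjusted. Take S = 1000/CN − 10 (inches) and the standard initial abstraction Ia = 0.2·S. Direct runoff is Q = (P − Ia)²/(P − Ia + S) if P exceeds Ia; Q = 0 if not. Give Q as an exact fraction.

Q = 0 in ≈ 0.000 in

NRCS table: fallow, bare soil, soil group A → CN(II) = 77
CN(II) = 77; AMC II needs no correction.
Max retention: S = 1000/77 − 10 = 230/77 in (≈ 2.987 in)
Ia = 0.2·(230/77) = 46/77 in ≈ 0.597 in
P = 0.550 ≤ Ia = 0.597 in: entire storm abstracted, Q = 0.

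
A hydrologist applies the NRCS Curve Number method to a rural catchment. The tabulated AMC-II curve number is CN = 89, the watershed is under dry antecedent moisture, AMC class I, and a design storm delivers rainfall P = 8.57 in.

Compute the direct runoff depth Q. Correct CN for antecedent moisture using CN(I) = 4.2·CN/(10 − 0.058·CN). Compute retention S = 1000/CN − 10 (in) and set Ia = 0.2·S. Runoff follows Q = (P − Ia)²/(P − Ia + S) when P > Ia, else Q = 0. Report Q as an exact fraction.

Q = 2225267343289/381599897700 in ≈ 5.831 in

Dry (AMC I): CN(I) = 4.2·89/(10 − 0.058·89) = (1869/5)/(2419/500) = 186900/2419 ≈ 77.263
S = 1000/(186900/2419) − 10 = 5500/1869 in ≈ 2.943 in
Ia = 0.2S: 0.2·2.943 = 0.589 in (exactly 1100/1869)
Excess rainfall: 8.570 − 0.589 = 7.981 in; P > Ia so Q > 0
Q = (1491733/186900)²/((1491733/186900) + 5500/1869) = (2225267343289/34931610000)/(2041733/186900) = 2225267343289/381599897700 in ≈ 5.831 in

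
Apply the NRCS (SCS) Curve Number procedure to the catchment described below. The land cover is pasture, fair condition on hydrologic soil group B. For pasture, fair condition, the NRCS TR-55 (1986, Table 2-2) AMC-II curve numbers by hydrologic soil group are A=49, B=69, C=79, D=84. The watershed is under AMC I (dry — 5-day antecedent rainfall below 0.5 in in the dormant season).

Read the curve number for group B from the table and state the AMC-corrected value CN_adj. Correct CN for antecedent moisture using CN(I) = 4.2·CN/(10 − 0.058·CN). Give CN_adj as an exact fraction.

NRCS table: pasture, fair condition, soil group B → CN(II) = 69
Dry (AMC I): CN(I) = 4.2·69/(10 − 0.058·69) = (1449/5)/(2999/500) = 144900/2999 ≈ 48.316

CN_adj = 144900/2999 ≈ 48.316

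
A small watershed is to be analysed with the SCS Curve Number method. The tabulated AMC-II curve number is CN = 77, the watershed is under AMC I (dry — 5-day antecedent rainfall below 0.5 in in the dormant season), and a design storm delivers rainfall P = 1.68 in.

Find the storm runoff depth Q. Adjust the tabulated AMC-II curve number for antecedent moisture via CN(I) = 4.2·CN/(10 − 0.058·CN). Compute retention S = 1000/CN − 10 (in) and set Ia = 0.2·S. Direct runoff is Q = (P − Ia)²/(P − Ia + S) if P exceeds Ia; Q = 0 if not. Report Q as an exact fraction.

Q = 54225698/6021586725 in ≈ 0.009 in

Dry (AMC I): CN(I) = 4.2·77/(10 − 0.058·77) = (1617/5)/(2767/500) = 161700/2767 ≈ 58.439
S = 1000/(161700/2767) − 10 = 11500/1617 in ≈ 7.112 in
Ia = 0.2S: 0.2·7.112 = 1.422 in (exactly 2300/1617)
Since P=1.680 > Ia=1.422: effective rainfall P−Ia = 10414/40425 in
Q: (10414/40425)² ÷ (297914/40425) = 54225698/6021586725 in (≈ 0.009 in)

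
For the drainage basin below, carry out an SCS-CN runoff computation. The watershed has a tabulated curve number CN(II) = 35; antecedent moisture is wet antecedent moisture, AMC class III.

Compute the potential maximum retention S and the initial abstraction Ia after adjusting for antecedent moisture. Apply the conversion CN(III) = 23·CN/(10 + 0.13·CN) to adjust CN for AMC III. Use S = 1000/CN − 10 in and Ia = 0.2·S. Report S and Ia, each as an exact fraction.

Adjust CN=35 to AMC III: 23·35/(10 + 0.13·35) → 805 ÷ (291/20) = 16100/291 ≈ 55.326
S = 1000/(16100/291) − 10 = 1300/161 in ≈ 8.075 in
Initial abstraction Ia = S/5 = (1300/161)/5 = 260/161 ≈ 1.615 in

S = 1300/161 in ≈ 8.075 in; Ia = 260/161 in ≈ 1.615 in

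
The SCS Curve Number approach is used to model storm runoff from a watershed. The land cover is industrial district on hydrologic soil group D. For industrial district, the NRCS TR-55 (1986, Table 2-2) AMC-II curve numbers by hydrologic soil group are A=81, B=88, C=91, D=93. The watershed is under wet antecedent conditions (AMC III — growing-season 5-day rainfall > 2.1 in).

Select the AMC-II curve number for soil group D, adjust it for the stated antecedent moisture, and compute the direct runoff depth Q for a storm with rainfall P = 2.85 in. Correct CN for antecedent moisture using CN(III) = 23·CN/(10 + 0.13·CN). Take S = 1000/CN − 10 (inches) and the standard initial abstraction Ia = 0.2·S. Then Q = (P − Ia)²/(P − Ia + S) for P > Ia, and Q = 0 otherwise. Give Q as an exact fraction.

Q = 14190289129/5695001940 in ≈ 2.492 in

NRCS table: industrial district, soil group D → CN(II) = 93
Wet (AMC III): CN(III) = 23·93/(10 + 0.13·93) = 2139/(2209/100) = 213900/2209 ≈ 96.831
Retention S: 1000/CN − 10 with CN=96.831 → S = 700/2139 ≈ 0.327 in
Initial abstraction Ia = S/5 = (700/2139)/5 = 140/2139 ≈ 0.065 in
Since P=2.850 > Ia=0.065: effective rainfall P−Ia = 119123/42780 in
Runoff Q = (P−Ia)²/(P−Ia+S) = (2.785)²/(2.785+0.327) = 14190289129/5695001940 ≈ 2.492 in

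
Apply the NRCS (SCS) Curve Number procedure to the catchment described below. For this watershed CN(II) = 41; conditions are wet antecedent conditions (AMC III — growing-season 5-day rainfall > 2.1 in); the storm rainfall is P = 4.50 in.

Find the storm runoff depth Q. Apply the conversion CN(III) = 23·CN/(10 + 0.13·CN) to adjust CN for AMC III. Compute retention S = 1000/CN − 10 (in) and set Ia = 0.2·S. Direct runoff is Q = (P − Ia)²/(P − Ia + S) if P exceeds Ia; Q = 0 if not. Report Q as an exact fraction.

CN(III) from CN(II)=41: (23·41)/(10 + 0.13·41) = 94300/1533 ≈ 61.513
Max retention: S = 1000/(94300/1533) − 10 = 5900/943 in (≈ 6.257 in)
Initial abstraction Ia = S/5 = (5900/943)/5 = 1180/943 ≈ 1.251 in
P − Ia = 4.500 − 1.251 = 6127/1886 ≈ 3.249 in (> 0, runoff occurs)
Q: (6127/1886)² ÷ (17927/1886) = 37540129/33810322 in (≈ 1.110 in)

Q = 37540129/33810322 in ≈ 1.110 in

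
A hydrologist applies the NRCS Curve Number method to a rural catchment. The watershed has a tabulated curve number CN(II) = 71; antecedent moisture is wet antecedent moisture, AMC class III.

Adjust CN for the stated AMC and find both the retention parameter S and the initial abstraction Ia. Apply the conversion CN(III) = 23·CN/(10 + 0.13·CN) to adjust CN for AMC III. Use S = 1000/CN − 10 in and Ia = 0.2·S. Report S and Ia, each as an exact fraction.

S = 2900/1633 in ≈ 1.776 in; Ia = 580/1633 in ≈ 0.355 in

Adjust CN=71 to AMC III: 23·71/(10 + 0.13·71) → 1633 ÷ (1923/100) = 163300/1923 ≈ 84.919
S = 1000/(163300/1923) − 10 = 2900/1633 in ≈ 1.776 in
Initial abstraction Ia = S/5 = (2900/1633)/5 = 580/1633 ≈ 0.355 in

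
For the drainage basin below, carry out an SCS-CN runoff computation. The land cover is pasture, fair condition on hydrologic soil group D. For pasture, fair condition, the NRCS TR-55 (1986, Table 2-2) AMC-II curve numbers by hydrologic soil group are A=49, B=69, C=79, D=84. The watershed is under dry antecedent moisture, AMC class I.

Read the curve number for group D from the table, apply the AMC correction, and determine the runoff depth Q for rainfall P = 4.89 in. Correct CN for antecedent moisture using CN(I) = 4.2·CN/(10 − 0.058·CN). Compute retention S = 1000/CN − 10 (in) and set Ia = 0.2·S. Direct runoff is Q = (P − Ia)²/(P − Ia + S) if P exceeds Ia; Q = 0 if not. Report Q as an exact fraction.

NRCS table: pasture, fair condition, soil group D → CN(II) = 84
CN(I) from CN(II)=84: (4.2·84)/(10 − 0.058·84) = 44100/641 ≈ 68.799
Retention S: 1000/CN − 10 with CN=68.799 → S = 2000/441 ≈ 4.535 in
Ia = 0.2·(2000/441) = 400/441 in ≈ 0.907 in
P − Ia = 4.890 − 0.907 = 175649/44100 ≈ 3.983 in (> 0, runoff occurs)
Q = (175649/44100)²/((175649/44100) + 2000/441) = (30852571201/1944810000)/(375649/44100) = 30852571201/16566120900 in ≈ 1.862 in

Q = 30852571201/16566120900 in ≈ 1.862 in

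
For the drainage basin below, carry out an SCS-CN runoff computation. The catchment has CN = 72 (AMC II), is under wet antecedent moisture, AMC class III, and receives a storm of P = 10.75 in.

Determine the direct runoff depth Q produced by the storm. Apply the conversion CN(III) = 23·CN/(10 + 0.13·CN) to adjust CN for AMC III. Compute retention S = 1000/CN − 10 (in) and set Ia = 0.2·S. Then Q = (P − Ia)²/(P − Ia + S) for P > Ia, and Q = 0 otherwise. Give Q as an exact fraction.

Adjust CN=72 to AMC III: 23·72/(10 + 0.13·72) → 1656 ÷ (484/25) = 10350/121 ≈ 85.537
S = 1000/(10350/121) − 10 = 350/207 in ≈ 1.691 in
Initial abstraction Ia = S/5 = (350/207)/5 = 70/207 ≈ 0.338 in
Excess rainfall: 10.750 − 0.338 = 10.412 in; P > Ia so Q > 0
Q: (8621/828)² ÷ (10021/828) = 74321641/8297388 in (≈ 8.957 in)

Q = 74321641/8297388 in ≈ 8.957 in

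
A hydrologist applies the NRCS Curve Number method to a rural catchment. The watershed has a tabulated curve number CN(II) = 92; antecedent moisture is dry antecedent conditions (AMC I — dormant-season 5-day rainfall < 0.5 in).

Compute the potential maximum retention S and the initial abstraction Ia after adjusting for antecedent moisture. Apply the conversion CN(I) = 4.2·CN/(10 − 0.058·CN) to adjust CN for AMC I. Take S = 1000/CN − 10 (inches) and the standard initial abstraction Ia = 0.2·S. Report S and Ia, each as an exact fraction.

CN(I) from CN(II)=92: (4.2·92)/(10 − 0.058·92) = 48300/583 ≈ 82.847
Retention S: 1000/CN − 10 with CN=82.847 → S = 1000/483 ≈ 2.070 in
Initial abstraction Ia = S/5 = (1000/483)/5 = 200/483 ≈ 0.414 in

S = 1000/483 in ≈ 2.070 in; Ia = 200/483 in ≈ 0.414 in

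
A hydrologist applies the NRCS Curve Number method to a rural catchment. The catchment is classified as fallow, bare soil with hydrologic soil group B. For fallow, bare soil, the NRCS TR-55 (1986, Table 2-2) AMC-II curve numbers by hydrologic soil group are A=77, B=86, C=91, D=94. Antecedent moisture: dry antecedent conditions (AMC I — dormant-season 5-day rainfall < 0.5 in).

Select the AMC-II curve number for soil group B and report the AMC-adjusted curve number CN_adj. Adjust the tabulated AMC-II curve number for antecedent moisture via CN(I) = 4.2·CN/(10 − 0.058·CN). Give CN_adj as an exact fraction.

CN_adj = 12900/179 ≈ 72.067

NRCS table: fallow, bare soil, soil group B → CN(II) = 86
CN(I) from CN(II)=86: (4.2·86)/(10 − 0.058·86) = 12900/179 ≈ 72.067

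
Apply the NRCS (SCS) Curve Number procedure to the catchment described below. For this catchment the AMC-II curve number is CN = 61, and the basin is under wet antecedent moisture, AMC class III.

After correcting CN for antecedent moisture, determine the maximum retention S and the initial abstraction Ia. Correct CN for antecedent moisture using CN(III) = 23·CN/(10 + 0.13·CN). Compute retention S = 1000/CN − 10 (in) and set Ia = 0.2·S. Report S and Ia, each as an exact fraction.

S = 3900/1403 in ≈ 2.780 in; Ia = 780/1403 in ≈ 0.556 in

Wet (AMC III): CN(III) = 23·61/(10 + 0.13·61) = 1403/(1793/100) = 140300/1793 ≈ 78.249
Retention S: 1000/CN − 10 with CN=78.249 → S = 3900/1403 ≈ 2.780 in
Ia = 0.2·(3900/1403) = 780/1403 in ≈ 0.556 in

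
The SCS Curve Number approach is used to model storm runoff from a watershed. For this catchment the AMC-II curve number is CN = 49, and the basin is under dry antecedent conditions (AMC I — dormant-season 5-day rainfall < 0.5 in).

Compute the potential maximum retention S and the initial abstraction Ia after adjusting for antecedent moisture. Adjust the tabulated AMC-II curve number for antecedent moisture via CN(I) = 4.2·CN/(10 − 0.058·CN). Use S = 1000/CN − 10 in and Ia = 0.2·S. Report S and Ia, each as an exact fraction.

CN(I) from CN(II)=49: (4.2·49)/(10 − 0.058·49) = 34300/1193 ≈ 28.751
Retention S: 1000/CN − 10 with CN=28.751 → S = 8500/343 ≈ 24.781 in
Ia = 0.2S: 0.2·24.781 = 4.956 in (exactly 1700/343)

S = 8500/343 in ≈ 24.781 in; Ia = 1700/343 in ≈ 4.956 in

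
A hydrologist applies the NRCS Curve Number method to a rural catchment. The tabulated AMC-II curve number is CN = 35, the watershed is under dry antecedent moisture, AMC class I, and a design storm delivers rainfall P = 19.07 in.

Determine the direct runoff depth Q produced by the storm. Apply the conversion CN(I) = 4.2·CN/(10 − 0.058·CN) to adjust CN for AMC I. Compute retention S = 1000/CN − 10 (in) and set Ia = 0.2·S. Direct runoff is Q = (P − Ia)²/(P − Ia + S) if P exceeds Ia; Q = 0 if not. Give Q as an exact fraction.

Q = 22598808241/11764836300 in ≈ 1.921 in

Dry (AMC I): CN(I) = 4.2·35/(10 − 0.058·35) = 147/(797/100) = 14700/797 ≈ 18.444
Max retention: S = 1000/(14700/797) − 10 = 6500/147 in (≈ 44.218 in)
Ia = 0.2S: 0.2·44.218 = 8.844 in (exactly 1300/147)
P − Ia = 19.070 − 8.844 = 150329/14700 ≈ 10.226 in (> 0, runoff occurs)
Q = (150329/14700)²/((150329/14700) + 6500/147) = (22598808241/216090000)/(800329/14700) = 22598808241/11764836300 in ≈ 1.921 in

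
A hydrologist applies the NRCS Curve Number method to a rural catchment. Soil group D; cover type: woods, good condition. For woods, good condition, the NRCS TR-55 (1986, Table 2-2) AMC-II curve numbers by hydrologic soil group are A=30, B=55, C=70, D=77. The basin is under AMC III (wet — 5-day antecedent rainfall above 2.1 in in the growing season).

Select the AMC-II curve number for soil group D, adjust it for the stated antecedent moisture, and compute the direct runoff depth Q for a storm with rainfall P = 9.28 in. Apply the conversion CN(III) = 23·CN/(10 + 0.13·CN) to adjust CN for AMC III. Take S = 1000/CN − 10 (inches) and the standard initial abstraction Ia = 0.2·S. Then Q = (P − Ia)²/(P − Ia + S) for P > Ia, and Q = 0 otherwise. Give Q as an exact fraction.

NRCS table: woods, good condition, soil group D → CN(II) = 77
Wet (AMC III): CN(III) = 23·77/(10 + 0.13·77) = 1771/(2001/100) = 7700/87 ≈ 88.506
Max retention: S = 1000/(7700/87) − 10 = 100/77 in (≈ 1.299 in)
Initial abstraction Ia = S/5 = (100/77)/5 = 20/77 ≈ 0.260 in
Since P=9.280 > Ia=0.260: effective rainfall P−Ia = 17364/1925 in
Q = (17364/1925)²/((17364/1925) + 100/77) = (301508496/3705625)/(19864/1925) = 37688562/4779775 in ≈ 7.885 in

Q = 37688562/4779775 in ≈ 7.885 in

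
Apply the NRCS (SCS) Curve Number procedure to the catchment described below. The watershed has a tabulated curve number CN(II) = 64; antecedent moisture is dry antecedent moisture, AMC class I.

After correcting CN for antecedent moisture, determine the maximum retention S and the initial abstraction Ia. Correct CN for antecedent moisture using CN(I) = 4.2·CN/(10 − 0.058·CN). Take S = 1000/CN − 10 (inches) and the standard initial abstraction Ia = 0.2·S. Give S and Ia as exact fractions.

S = 375/28 in ≈ 13.393 in; Ia = 75/28 in ≈ 2.679 in

Dry (AMC I): CN(I) = 4.2·64/(10 − 0.058·64) = (1344/5)/(786/125) = 5600/131 ≈ 42.748
Retention S: 1000/CN − 10 with CN=42.748 → S = 375/28 ≈ 13.393 in
Initial abstraction Ia = S/5 = (375/28)/5 = 75/28 ≈ 2.679 in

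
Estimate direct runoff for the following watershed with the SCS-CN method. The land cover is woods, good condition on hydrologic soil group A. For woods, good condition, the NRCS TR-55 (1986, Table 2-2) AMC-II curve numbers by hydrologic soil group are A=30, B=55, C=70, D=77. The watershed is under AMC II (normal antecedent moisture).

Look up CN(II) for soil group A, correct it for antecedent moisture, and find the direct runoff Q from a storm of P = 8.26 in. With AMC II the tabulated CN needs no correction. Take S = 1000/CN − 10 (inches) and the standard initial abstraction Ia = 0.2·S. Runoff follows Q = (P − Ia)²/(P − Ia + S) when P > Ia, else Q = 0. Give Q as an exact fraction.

NRCS table: woods, good condition, soil group A → CN(II) = 30
AMC II — tabulated CN = 30 applies directly.
S = 1000/30 − 10 = 70/3 in ≈ 23.333 in
Initial abstraction Ia = S/5 = (70/3)/5 = 14/3 ≈ 4.667 in
P − Ia = 8.260 − 4.667 = 539/150 ≈ 3.593 in (> 0, runoff occurs)
Runoff Q = (P−Ia)²/(P−Ia+S) = (3.593)²/(3.593+23.333) = 41503/86550 ≈ 0.480 in

Q = 41503/86550 in ≈ 0.480 in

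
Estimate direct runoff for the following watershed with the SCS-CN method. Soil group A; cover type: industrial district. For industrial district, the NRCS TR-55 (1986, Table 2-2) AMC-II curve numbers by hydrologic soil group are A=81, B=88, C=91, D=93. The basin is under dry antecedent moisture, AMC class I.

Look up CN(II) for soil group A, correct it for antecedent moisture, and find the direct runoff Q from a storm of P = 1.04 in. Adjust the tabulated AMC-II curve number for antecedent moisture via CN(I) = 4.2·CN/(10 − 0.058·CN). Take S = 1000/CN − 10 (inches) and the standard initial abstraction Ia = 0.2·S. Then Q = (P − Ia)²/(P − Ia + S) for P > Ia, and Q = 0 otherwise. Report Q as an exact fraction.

NRCS table: industrial district, soil group A → CN(II) = 81
Dry (AMC I): CN(I) = 4.2·81/(10 − 0.058·81) = (1701/5)/(2651/500) = 170100/2651 ≈ 64.164
S = 1000/(170100/2651) − 10 = 9500/1701 in ≈ 5.585 in
Ia = 0.2S: 0.2·5.585 = 1.117 in (exactly 1900/1701)
P = 1.040 ≤ Ia = 1.117 in: entire storm abstracted, Q = 0.

Q = 0 in ≈ 0.000 in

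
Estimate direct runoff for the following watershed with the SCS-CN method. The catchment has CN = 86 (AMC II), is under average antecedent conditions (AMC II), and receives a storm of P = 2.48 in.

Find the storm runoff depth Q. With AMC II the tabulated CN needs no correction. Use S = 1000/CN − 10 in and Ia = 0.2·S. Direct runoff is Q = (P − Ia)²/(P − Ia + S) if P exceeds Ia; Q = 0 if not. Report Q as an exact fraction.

AMC II — tabulated CN = 86 applies directly.
Retention S: 1000/CN − 10 with CN=86.000 → S = 70/43 ≈ 1.628 in
Ia = 0.2S: 0.2·1.628 = 0.326 in (exactly 14/43)
P − Ia = 2.480 − 0.326 = 2316/1075 ≈ 2.154 in (> 0, runoff occurs)
Q: (2316/1075)² ÷ (4066/1075) = 2681928/2185475 in (≈ 1.227 in)

Q = 2681928/2185475 in ≈ 1.227 in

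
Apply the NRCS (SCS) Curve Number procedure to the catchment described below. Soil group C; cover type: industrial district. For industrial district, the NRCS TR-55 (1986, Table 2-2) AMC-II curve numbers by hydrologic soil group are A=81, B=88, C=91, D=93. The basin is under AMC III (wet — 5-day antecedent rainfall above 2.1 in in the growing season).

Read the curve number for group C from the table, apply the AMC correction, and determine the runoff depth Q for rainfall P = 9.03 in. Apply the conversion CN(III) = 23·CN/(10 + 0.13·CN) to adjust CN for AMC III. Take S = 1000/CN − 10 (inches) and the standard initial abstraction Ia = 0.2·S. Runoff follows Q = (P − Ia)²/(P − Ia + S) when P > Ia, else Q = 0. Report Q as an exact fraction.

NRCS table: industrial district, soil group C → CN(II) = 91
CN(III) from CN(II)=91: (23·91)/(10 + 0.13·91) = 209300/2183 ≈ 95.877
Max retention: S = 1000/(209300/2183) − 10 = 900/2093 in (≈ 0.430 in)
Ia = 0.2S: 0.2·0.430 = 0.086 in (exactly 180/2093)
Since P=9.030 > Ia=0.086: effective rainfall P−Ia = 1871979/209300 in
Runoff Q = (P−Ia)²/(P−Ia+S) = (8.944)²/(8.944+0.430) = 1168101792147/136880734900 ≈ 8.534 in

Q = 1168101792147/136880734900 in ≈ 8.534 in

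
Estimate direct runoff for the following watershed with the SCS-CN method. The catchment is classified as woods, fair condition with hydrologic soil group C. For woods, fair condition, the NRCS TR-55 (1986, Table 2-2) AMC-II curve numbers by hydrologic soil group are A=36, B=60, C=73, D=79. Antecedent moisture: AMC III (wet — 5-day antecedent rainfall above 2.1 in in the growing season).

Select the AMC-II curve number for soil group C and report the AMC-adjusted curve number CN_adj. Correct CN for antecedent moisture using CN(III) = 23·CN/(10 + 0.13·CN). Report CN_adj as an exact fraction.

CN_adj = 167900/1949 ≈ 86.147

NRCS table: woods, fair condition, soil group C → CN(II) = 73
CN(III) from CN(II)=73: (23·73)/(10 + 0.13·73) = 167900/1949 ≈ 86.147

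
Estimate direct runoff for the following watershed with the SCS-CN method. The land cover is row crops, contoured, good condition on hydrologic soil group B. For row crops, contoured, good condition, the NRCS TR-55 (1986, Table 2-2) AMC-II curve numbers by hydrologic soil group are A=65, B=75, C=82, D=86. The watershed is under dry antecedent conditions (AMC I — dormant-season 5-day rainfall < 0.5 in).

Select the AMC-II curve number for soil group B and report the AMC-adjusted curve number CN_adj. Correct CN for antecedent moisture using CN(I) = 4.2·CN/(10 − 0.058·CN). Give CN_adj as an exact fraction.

NRCS table: row crops, contoured, good condition, soil group B → CN(II) = 75
Adjust CN=75 to AMC I: 4.2·75/(10 − 0.058·75) → 315 ÷ (113/20) = 6300/113 ≈ 55.752

CN_adj = 6300/113 ≈ 55.752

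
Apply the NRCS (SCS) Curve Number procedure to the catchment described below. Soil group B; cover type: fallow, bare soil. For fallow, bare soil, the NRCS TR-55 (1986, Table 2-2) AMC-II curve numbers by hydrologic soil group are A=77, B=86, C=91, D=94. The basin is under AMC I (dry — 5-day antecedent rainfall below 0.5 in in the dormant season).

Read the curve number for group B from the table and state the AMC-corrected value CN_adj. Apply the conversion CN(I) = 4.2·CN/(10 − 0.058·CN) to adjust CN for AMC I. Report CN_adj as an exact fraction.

CN_adj = 12900/179 ≈ 72.067

NRCS table: fallow, bare soil, soil group B → CN(II) = 86
Dry (AMC I): CN(I) = 4.2·86/(10 − 0.058·86) = (1806/5)/(1253/250) = 12900/179 ≈ 72.067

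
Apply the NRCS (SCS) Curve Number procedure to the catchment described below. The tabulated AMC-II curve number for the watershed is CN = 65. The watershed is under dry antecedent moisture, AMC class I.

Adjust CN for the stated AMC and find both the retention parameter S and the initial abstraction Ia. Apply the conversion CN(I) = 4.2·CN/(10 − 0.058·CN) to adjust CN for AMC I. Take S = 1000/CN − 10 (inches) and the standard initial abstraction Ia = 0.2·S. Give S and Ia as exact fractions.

Dry (AMC I): CN(I) = 4.2·65/(10 − 0.058·65) = 273/(623/100) = 3900/89 ≈ 43.820
S = 1000/(3900/89) − 10 = 500/39 in ≈ 12.821 in
Ia = 0.2·(500/39) = 100/39 in ≈ 2.564 in

S = 500/39 in ≈ 12.821 in; Ia = 100/39 in ≈ 2.564 in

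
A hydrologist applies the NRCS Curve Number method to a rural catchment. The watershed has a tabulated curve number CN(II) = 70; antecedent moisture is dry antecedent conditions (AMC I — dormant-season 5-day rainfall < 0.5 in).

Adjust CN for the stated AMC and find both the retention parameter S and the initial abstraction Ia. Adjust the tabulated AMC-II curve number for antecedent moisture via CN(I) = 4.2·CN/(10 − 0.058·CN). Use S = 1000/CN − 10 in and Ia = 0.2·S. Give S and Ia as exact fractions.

S = 500/49 in ≈ 10.204 in; Ia = 100/49 in ≈ 2.041 in

CN(I) from CN(II)=70: (4.2·70)/(10 − 0.058·70) = 4900/99 ≈ 49.495
Retention S: 1000/CN − 10 with CN=49.495 → S = 500/49 ≈ 10.204 in
Ia = 0.2S: 0.2·10.204 = 2.041 in (exactly 100/49)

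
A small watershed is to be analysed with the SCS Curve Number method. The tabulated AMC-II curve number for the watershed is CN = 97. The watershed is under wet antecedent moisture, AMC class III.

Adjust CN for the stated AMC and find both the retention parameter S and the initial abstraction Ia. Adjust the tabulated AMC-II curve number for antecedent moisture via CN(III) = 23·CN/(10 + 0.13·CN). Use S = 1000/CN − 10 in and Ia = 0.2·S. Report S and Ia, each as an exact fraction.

S = 300/2231 in ≈ 0.134 in; Ia = 60/2231 in ≈ 0.027 in

Adjust CN=97 to AMC III: 23·97/(10 + 0.13·97) → 2231 ÷ (2261/100) = 223100/2261 ≈ 98.673
S = 1000/(223100/2261) − 10 = 300/2231 in ≈ 0.134 in
Ia = 0.2·(300/2231) = 60/2231 in ≈ 0.027 in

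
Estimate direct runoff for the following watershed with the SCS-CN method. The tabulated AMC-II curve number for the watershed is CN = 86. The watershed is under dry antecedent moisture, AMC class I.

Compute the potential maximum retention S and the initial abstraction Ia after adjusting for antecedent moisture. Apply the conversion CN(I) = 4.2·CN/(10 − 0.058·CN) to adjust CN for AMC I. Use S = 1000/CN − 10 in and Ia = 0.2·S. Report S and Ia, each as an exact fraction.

CN(I) from CN(II)=86: (4.2·86)/(10 − 0.058·86) = 12900/179 ≈ 72.067
Max retention: S = 1000/(12900/179) − 10 = 500/129 in (≈ 3.876 in)
Ia = 0.2S: 0.2·3.876 = 0.775 in (exactly 100/129)

S = 500/129 in ≈ 3.876 in; Ia = 100/129 in ≈ 0.775 in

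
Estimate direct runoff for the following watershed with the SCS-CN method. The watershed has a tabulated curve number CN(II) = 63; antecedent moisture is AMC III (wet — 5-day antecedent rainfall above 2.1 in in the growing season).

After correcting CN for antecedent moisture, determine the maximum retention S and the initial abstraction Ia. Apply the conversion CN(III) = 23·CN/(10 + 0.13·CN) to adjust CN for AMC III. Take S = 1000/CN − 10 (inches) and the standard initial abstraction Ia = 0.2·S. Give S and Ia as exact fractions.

Adjust CN=63 to AMC III: 23·63/(10 + 0.13·63) → 1449 ÷ (1819/100) = 144900/1819 ≈ 79.659
Retention S: 1000/CN − 10 with CN=79.659 → S = 3700/1449 ≈ 2.553 in
Ia = 0.2·(3700/1449) = 740/1449 in ≈ 0.511 in

S = 3700/1449 in ≈ 2.553 in; Ia = 740/1449 in ≈ 0.511 in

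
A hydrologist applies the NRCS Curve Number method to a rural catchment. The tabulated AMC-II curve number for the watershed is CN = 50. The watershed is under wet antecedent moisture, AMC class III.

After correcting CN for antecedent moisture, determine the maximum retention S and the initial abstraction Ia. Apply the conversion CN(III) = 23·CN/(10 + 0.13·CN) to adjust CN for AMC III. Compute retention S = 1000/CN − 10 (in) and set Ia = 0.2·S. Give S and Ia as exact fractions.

Wet (AMC III): CN(III) = 23·50/(10 + 0.13·50) = 1150/(33/2) = 2300/33 ≈ 69.697
S = 1000/(2300/33) − 10 = 100/23 in ≈ 4.348 in
Ia = 0.2S: 0.2·4.348 = 0.870 in (exactly 20/23)

S = 100/23 in ≈ 4.348 in; Ia = 20/23 in ≈ 0.870 in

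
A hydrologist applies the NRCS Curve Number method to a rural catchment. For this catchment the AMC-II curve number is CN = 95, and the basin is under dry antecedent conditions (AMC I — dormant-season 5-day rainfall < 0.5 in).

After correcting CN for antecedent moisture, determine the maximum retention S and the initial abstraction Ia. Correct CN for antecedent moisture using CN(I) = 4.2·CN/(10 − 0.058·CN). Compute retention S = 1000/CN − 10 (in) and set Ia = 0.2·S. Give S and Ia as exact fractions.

S = 500/399 in ≈ 1.253 in; Ia = 100/399 in ≈ 0.251 in

CN(I) from CN(II)=95: (4.2·95)/(10 − 0.058·95) = 39900/449 ≈ 88.864
Retention S: 1000/CN − 10 with CN=88.864 → S = 500/399 ≈ 1.253 in
Ia = 0.2S: 0.2·1.253 = 0.251 in (exactly 100/399)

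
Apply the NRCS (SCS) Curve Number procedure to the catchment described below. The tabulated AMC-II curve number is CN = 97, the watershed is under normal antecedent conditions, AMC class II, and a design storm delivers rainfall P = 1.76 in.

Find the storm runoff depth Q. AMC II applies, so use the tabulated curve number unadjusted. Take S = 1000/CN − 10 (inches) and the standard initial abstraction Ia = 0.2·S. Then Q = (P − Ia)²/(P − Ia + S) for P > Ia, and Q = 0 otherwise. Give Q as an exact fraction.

Average conditions: CN = 97 (no AMC adjustment).
Retention S: 1000/CN − 10 with CN=97.000 → S = 30/97 ≈ 0.309 in
Ia = 0.2·(30/97) = 6/97 in ≈ 0.062 in
P − Ia = 1.760 − 0.062 = 4118/2425 ≈ 1.698 in (> 0, runoff occurs)
Q: (4118/2425)² ÷ (4868/2425) = 4239481/2951225 in (≈ 1.437 in)

Q = 4239481/2951225 in ≈ 1.437 in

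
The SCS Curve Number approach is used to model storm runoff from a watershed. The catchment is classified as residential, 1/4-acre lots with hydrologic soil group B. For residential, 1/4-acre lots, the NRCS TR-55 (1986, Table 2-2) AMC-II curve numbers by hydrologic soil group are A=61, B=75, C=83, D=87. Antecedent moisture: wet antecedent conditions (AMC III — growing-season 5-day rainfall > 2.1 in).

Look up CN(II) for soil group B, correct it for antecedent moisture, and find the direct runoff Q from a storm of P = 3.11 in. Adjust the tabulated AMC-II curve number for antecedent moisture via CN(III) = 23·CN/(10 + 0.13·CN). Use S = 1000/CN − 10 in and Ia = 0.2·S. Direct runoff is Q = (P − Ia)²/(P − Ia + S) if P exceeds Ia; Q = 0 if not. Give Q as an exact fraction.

Q = 378652681/203267100 in ≈ 1.863 in

NRCS table: residential, 1/4-acre lots, soil group B → CN(II) = 75
CN(III) from CN(II)=75: (23·75)/(10 + 0.13·75) = 6900/79 ≈ 87.342
S = 1000/(6900/79) − 10 = 100/69 in ≈ 1.449 in
Ia = 0.2S: 0.2·1.449 = 0.290 in (exactly 20/69)
P − Ia = 3.110 − 0.290 = 19459/6900 ≈ 2.820 in (> 0, runoff occurs)
Runoff Q = (P−Ia)²/(P−Ia+S) = (2.820)²/(2.820+1.449) = 378652681/203267100 ≈ 1.863 in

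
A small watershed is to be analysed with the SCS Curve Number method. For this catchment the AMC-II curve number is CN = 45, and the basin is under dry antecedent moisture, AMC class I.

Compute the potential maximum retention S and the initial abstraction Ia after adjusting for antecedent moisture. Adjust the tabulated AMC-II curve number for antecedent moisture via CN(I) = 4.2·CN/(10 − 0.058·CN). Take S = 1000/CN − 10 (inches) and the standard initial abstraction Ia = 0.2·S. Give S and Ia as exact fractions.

Dry (AMC I): CN(I) = 4.2·45/(10 − 0.058·45) = 189/(739/100) = 18900/739 ≈ 25.575
S = 1000/(18900/739) − 10 = 5500/189 in ≈ 29.101 in
Initial abstraction Ia = S/5 = (5500/189)/5 = 1100/189 ≈ 5.820 in

S = 5500/189 in ≈ 29.101 in; Ia = 1100/189 in ≈ 5.820 in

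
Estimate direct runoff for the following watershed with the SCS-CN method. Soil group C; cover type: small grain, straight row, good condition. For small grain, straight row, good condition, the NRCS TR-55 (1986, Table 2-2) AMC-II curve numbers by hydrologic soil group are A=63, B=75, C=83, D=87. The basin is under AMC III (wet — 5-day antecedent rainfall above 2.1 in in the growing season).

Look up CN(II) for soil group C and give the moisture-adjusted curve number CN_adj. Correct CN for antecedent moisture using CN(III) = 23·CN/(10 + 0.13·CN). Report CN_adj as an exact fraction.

CN_adj = 190900/2079 ≈ 91.823

NRCS table: small grain, straight row, good condition, soil group C → CN(II) = 83
Wet (AMC III): CN(III) = 23·83/(10 + 0.13·83) = 1909/(2079/100) = 190900/2079 ≈ 91.823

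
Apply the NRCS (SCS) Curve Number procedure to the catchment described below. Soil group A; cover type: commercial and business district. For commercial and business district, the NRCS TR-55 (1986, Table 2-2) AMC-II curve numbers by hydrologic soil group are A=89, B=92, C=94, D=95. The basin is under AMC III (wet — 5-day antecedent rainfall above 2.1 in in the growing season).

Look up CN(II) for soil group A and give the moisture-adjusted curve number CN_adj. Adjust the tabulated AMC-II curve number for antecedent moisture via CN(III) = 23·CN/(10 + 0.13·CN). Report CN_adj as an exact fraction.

NRCS table: commercial and business district, soil group A → CN(II) = 89
Adjust CN=89 to AMC III: 23·89/(10 + 0.13·89) → 2047 ÷ (2157/100) = 204700/2157 ≈ 94.900

CN_adj = 204700/2157 ≈ 94.900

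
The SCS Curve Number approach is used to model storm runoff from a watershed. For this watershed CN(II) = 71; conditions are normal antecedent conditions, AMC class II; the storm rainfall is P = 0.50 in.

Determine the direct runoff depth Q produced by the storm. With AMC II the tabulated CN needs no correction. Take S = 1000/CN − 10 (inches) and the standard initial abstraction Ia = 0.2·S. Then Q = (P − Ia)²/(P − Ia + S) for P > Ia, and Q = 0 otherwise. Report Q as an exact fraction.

Q = 0 in ≈ 0.000 in

CN(II) = 71; AMC II needs no correction.
Retention S: 1000/CN − 10 with CN=71.000 → S = 290/71 ≈ 4.085 in
Ia = 0.2S: 0.2·4.085 = 0.817 in (exactly 58/71)
P = 0.500 ≤ Ia = 0.817 in: entire storm abstracted, Q = 0.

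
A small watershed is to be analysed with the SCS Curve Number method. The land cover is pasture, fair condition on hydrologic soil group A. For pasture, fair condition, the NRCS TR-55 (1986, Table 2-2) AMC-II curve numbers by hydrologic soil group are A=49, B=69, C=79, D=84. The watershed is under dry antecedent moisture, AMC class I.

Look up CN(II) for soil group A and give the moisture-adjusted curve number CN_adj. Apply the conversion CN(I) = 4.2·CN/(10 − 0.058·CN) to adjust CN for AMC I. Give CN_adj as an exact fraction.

CN_adj = 34300/1193 ≈ 28.751

NRCS table: pasture, fair condition, soil group A → CN(II) = 49
Adjust CN=49 to AMC I: 4.2·49/(10 − 0.058·49) → (1029/5) ÷ (3579/500) = 34300/1193 ≈ 28.751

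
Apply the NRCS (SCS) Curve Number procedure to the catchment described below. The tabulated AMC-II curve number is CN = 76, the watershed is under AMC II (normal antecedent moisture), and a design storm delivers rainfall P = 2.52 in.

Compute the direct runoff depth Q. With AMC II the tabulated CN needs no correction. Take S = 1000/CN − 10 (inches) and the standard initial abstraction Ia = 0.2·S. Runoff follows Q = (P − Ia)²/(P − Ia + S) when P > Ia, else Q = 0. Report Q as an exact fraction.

CN(II) = 76; AMC II needs no correction.
Max retention: S = 1000/76 − 10 = 60/19 in (≈ 3.158 in)
Initial abstraction Ia = S/5 = (60/19)/5 = 12/19 ≈ 0.632 in
P − Ia = 2.520 − 0.632 = 897/475 ≈ 1.888 in (> 0, runoff occurs)
Q: (897/475)² ÷ (2397/475) = 268203/379525 in (≈ 0.707 in)

Q = 268203/379525 in ≈ 0.707 in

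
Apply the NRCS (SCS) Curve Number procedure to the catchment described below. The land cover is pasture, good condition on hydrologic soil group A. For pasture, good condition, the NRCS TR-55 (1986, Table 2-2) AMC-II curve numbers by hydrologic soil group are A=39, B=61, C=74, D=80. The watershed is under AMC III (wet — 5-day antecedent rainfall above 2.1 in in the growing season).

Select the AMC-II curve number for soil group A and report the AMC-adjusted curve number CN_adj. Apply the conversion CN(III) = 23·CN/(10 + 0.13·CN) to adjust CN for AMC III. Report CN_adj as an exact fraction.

NRCS table: pasture, good condition, soil group A → CN(II) = 39
CN(III) from CN(II)=39: (23·39)/(10 + 0.13·39) = 89700/1507 ≈ 59.522

CN_adj = 89700/1507 ≈ 59.522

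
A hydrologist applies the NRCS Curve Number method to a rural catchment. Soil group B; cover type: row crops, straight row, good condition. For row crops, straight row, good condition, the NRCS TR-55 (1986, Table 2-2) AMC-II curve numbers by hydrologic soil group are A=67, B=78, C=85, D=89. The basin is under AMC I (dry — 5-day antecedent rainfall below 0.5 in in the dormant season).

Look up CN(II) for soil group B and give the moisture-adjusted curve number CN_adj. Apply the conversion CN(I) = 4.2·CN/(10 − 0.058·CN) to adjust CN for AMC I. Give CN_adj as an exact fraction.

NRCS table: row crops, straight row, good condition, soil group B → CN(II) = 78
Dry (AMC I): CN(I) = 4.2·78/(10 − 0.058·78) = (1638/5)/(1369/250) = 81900/1369 ≈ 59.825

CN_adj = 81900/1369 ≈ 59.825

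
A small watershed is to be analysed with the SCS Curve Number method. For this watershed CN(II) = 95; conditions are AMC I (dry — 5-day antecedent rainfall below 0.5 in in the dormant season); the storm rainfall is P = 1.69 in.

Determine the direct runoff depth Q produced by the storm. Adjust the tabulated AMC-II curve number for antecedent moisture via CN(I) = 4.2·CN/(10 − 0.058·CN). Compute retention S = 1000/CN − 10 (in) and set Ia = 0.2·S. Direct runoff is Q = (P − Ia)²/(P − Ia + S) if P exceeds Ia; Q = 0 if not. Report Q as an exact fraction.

Q = 3298319761/4286496900 in ≈ 0.769 in

Adjust CN=95 to AMC I: 4.2·95/(10 − 0.058·95) → 399 ÷ (449/100) = 39900/449 ≈ 88.864
Max retention: S = 1000/(39900/449) − 10 = 500/399 in (≈ 1.253 in)
Ia = 0.2S: 0.2·1.253 = 0.251 in (exactly 100/399)
P − Ia = 1.690 − 0.251 = 57431/39900 ≈ 1.439 in (> 0, runoff occurs)
Q = (57431/39900)²/((57431/39900) + 500/399) = (3298319761/1592010000)/(107431/39900) = 3298319761/4286496900 in ≈ 0.769 in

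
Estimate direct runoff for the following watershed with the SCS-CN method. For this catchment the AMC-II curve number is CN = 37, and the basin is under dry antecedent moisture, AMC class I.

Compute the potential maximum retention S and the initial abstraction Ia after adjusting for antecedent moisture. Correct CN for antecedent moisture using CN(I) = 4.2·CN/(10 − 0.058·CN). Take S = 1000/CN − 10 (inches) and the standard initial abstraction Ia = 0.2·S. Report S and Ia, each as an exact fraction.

Adjust CN=37 to AMC I: 4.2·37/(10 − 0.058·37) → (777/5) ÷ (3927/500) = 3700/187 ≈ 19.786
Max retention: S = 1000/(3700/187) − 10 = 1500/37 in (≈ 40.541 in)
Ia = 0.2S: 0.2·40.541 = 8.108 in (exactly 300/37)

S = 1500/37 in ≈ 40.541 in; Ia = 300/37 in ≈ 8.108 in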